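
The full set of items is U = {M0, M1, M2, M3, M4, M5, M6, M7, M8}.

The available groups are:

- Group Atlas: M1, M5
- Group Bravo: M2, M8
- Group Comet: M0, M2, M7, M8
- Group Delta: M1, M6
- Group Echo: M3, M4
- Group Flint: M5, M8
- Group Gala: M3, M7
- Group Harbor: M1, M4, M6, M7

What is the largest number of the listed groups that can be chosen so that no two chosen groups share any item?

Atlas, Comet, Echo are pairwise disjoint (Atlas={M1,M5}; Comet={M0,M2,M7,M8}; Echo={M3,M4}).
Every remaining group overlaps one of these, and no 4 of the listed groups are pairwise disjoint, so 3 is the maximum.

3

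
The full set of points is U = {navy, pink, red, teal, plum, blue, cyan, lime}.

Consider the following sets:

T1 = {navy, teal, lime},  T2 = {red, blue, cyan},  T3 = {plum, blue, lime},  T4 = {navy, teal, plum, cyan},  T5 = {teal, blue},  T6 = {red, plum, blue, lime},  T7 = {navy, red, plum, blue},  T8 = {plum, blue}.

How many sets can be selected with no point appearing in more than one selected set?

T1, T2 are pairwise disjoint (T1={navy,teal,lime}; T2={red,blue,cyan}).
Every remaining set overlaps one of these, and no 3 of the listed sets are pairwise disjoint, so 2 is the maximum.

2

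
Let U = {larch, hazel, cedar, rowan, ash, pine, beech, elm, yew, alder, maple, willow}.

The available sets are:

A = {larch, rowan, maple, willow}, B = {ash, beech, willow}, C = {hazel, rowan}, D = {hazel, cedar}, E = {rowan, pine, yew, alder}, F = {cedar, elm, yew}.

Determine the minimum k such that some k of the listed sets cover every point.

5

A and B and D and E and F together: A ∪ B ∪ D ∪ E ∪ F = {larch, hazel, cedar, rowan, ash, pine, beech, elm, yew, alder, maple, willow} — every point is covered.
No 4 of the 6 sets cover everything (all 15 combinations miss at least one point), so 5 is optimal.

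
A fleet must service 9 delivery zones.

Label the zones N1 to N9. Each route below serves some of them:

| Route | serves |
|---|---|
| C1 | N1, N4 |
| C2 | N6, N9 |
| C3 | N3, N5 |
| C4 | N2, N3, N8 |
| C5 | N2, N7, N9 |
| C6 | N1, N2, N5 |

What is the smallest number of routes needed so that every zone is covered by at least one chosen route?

5

Take {C1, C2, C3, C4, C5}. Their union is {N1, N2, N3, N4, N5, N6, N7, N8, N9}, which is all 9 zones.
No 4 of the 6 routes cover everything (all 15 combinations miss at least one zone), so 5 is optimal.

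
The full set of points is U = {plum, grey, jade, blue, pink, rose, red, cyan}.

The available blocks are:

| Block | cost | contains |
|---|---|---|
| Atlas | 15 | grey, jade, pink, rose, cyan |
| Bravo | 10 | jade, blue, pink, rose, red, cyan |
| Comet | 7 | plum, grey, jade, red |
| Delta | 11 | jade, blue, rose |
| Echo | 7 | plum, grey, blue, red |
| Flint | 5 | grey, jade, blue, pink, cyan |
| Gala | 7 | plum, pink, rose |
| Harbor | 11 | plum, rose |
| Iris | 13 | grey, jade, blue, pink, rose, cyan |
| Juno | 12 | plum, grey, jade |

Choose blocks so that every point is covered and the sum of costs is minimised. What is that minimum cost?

17

Bravo, Comet together cover every point (Bravo ∪ Comet = {plum, grey, jade, blue, pink, rose, red, cyan}); total cost 10 + 7 = 17.
The greedy pick Flint, Comet, Gala costs 19; no covering selection beats 17.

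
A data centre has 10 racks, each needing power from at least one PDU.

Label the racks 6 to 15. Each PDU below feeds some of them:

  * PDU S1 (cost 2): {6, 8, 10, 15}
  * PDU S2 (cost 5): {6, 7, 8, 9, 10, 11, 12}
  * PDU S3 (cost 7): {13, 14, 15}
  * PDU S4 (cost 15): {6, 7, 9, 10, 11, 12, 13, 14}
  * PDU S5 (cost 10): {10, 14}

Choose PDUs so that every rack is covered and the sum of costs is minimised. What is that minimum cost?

12

S2, S3 together cover every rack (S2 ∪ S3 = {6, 7, 8, 9, 10, 11, 12, 13, 14, 15}); total cost 5 + 7 = 12.
The greedy pick S1, S2, S3 costs 14; no covering selection beats 12.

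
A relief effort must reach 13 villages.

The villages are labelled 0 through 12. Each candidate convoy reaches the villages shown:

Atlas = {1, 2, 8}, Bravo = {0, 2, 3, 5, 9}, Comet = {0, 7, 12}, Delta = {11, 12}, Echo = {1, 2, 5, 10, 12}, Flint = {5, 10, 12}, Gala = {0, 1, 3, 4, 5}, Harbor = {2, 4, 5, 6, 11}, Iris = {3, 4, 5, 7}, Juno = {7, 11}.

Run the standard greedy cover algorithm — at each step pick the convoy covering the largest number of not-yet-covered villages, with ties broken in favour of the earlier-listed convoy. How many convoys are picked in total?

Greedy: pick Bravo (covers 5 new) → pick Echo (covers 3 new) → pick Harbor (covers 3 new) → pick Atlas (covers 1 new) → pick Comet (covers 1 new). Total picks: 5.

5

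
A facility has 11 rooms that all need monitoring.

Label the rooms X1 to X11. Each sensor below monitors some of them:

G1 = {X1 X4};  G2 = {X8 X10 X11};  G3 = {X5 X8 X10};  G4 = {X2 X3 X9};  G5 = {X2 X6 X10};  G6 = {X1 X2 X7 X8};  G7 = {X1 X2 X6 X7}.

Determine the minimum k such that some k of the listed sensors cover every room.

5

G1 and G2 and G3 and G4 and G7 together: G1 ∪ G2 ∪ G3 ∪ G4 ∪ G7 = {X1, X2, X3, X4, X5, X6, X7, X8, X9, X10, X11} — every room is covered.
No 4 of the 7 sensors cover everything (all 35 combinations miss at least one room), so 5 is optimal.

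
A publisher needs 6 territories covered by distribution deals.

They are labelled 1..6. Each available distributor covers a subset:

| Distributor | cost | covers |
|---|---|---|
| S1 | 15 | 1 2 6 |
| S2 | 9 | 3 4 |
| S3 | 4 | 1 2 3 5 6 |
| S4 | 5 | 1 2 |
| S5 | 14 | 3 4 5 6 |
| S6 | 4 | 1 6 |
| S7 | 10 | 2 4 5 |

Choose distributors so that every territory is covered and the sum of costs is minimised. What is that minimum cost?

13

S2, S3 together cover every territory (S2 ∪ S3 = {1, 2, 3, 4, 5, 6}); total cost 9 + 4 = 13.
No covering selection has total cost below 13.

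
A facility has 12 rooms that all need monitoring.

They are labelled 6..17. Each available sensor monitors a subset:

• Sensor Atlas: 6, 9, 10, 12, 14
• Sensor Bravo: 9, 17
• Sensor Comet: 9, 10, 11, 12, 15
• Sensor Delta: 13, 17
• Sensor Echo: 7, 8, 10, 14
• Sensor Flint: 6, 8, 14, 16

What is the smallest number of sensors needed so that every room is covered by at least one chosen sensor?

4

Comet and Delta and Echo and Flint together: Comet ∪ Delta ∪ Echo ∪ Flint = {6, 7, 8, 9, 10, 11, 12, 13, 14, 15, 16, 17} — every room is covered.
No 3 of the 6 sensors cover everything (all 20 combinations miss at least one room), so 4 is optimal.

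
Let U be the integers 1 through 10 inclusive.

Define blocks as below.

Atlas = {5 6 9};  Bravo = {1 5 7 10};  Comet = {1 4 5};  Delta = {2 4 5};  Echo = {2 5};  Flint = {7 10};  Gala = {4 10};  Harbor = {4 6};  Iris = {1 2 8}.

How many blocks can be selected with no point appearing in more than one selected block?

Echo, Flint, Harbor are pairwise disjoint (Echo={2,5}; Flint={7,10}; Harbor={4,6}).
Every remaining block overlaps one of these, and no 4 of the listed blocks are pairwise disjoint, so 3 is the maximum.

3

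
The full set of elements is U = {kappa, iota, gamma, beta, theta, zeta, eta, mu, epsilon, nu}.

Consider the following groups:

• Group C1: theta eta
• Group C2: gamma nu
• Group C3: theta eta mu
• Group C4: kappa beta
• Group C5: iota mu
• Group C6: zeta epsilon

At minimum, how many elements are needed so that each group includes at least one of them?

5

The 5 elements {beta, zeta, eta, mu, nu} hit every group.
The groups C1, C2, C4, C5, C6 are pairwise disjoint, so any hitting set needs a separate element for each — at least 5. Hence 5 is optimal.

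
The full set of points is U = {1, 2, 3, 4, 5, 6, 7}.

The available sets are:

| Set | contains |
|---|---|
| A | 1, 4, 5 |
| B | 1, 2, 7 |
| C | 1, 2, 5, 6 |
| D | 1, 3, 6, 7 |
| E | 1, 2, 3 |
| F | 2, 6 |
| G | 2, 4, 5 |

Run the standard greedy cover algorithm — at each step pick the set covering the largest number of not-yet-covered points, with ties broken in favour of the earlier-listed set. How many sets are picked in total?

Greedy: pick C (covers 4 new) → pick D (covers 2 new) → pick A (covers 1 new). Total picks: 3.
(The true minimum cover uses only 2 sets, so greedy is not optimal here.)

3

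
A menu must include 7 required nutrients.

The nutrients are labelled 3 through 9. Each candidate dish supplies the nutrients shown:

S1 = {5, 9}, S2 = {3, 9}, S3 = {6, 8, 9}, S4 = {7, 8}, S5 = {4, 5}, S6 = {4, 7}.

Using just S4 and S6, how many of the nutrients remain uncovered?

4

Union of S4, S6 = {4, 7, 8}.
Not covered: 3, 5, 6, 9 — 4 nutrients.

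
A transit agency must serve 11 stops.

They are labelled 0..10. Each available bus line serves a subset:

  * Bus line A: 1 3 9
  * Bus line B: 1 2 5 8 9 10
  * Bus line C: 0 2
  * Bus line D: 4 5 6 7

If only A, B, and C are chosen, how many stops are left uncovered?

Union of A, B, C = {0, 1, 2, 3, 5, 8, 9, 10}.
Not covered: 4, 6, 7 — 3 stops.

3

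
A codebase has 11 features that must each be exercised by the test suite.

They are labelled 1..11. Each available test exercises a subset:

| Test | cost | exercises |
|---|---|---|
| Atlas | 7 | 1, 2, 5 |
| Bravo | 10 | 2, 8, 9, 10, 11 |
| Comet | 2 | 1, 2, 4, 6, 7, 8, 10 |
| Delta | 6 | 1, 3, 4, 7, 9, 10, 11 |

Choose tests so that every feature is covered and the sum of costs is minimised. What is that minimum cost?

15

Atlas, Comet, Delta together cover every feature (Atlas ∪ Comet ∪ Delta = {1, 2, 3, 4, 5, 6, 7, 8, 9, 10, 11}); total cost 7 + 2 + 6 = 15.
No covering selection has total cost below 15.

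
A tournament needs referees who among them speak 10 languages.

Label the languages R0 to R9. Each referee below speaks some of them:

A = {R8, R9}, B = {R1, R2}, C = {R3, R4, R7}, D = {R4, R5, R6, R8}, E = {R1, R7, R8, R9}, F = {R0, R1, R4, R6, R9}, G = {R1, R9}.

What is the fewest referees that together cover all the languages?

4

Take {B, C, D, F}. Their union is {R0, R1, R2, R3, R4, R5, R6, R7, R8, R9}, which is all 10 languages.
Only F contains R0, so F is forced; the remaining 5 languages need at least 3 more referees (each remaining referee adds at most 2) — so at least 4 referees are needed, and 4 is optimal.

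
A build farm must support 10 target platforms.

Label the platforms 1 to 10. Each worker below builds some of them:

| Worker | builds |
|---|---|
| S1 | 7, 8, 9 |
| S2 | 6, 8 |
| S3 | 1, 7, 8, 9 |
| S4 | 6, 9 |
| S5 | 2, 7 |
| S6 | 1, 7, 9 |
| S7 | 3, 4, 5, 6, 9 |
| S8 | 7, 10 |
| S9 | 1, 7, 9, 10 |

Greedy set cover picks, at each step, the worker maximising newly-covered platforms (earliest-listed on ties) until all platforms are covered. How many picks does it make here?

4

Greedy: pick S7 (covers 5 new) → pick S3 (covers 3 new) → pick S5 (covers 1 new) → pick S8 (covers 1 new). Total picks: 4.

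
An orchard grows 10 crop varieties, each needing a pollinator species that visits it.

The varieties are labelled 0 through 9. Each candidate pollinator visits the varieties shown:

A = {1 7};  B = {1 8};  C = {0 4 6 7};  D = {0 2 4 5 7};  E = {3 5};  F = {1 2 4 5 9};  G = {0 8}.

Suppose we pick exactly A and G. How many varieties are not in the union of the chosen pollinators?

6

Union of A, G = {0, 1, 7, 8}.
Not covered: 2, 3, 4, 5, 6, 9 — 6 varieties.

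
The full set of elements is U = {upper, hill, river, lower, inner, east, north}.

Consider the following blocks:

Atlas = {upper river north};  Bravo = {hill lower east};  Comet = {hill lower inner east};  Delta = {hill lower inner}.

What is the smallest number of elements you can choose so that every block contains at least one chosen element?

Take H = {hill, north}. Each listed block contains at least one of these, so H is a hitting set of size 2.
The blocks Atlas, Comet are pairwise disjoint, so any hitting set needs a separate element for each — at least 2. Hence 2 is optimal.

2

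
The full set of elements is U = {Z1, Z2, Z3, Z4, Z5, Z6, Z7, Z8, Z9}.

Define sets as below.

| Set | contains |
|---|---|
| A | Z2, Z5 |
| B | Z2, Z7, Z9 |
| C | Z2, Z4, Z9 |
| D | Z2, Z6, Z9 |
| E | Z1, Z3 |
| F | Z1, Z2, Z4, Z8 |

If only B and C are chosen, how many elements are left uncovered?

Union of B, C = {Z2, Z4, Z7, Z9}.
Not covered: Z1, Z3, Z5, Z6, Z8 — 5 elements.

5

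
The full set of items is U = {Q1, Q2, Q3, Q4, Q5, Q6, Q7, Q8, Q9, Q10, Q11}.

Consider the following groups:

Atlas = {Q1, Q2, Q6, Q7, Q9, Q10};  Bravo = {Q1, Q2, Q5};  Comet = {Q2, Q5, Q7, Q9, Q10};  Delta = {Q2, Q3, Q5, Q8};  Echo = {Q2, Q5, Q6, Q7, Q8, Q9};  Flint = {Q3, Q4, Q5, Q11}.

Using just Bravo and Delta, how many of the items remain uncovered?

Union of Bravo, Delta = {Q1, Q2, Q3, Q5, Q8}.
Not covered: Q4, Q6, Q7, Q9, Q10, Q11 — 6 items.

6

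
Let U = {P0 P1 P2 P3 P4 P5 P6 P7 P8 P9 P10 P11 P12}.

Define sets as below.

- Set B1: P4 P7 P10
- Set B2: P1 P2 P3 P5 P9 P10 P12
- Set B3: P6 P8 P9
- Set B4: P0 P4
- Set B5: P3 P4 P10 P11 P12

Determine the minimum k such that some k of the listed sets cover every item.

5

B1 and B2 and B3 and B4 and B5 together: B1 ∪ B2 ∪ B3 ∪ B4 ∪ B5 = {P0, P1, P2, P3, P4, P5, P6, P7, P8, P9, P10, P11, P12} — every item is covered.
No 4 of the 5 sets cover everything (all 5 combinations miss at least one item), so 5 is optimal.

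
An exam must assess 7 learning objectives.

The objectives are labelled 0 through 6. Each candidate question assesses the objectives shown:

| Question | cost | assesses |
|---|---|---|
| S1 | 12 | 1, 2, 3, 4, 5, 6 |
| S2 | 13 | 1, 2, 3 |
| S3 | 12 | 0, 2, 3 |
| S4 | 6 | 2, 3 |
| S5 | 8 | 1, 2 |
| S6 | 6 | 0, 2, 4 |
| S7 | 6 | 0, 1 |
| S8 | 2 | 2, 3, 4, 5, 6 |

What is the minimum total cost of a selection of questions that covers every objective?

S7, S8 together cover every objective (S7 ∪ S8 = {0, 1, 2, 3, 4, 5, 6}); total cost 6 + 2 = 8.
No covering selection has total cost below 8.

8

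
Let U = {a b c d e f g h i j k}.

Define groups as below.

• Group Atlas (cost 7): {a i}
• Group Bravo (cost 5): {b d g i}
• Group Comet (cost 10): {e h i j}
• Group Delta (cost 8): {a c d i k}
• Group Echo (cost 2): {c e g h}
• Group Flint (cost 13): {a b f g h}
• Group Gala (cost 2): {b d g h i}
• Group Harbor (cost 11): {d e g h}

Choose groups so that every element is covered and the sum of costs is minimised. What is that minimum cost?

Comet, Delta, Flint together cover every element (Comet ∪ Delta ∪ Flint = {a, b, c, d, e, f, g, h, i, j, k}); total cost 10 + 8 + 13 = 31.
The greedy pick Gala, Echo, Delta, Comet, Flint costs 35; no covering selection beats 31.

31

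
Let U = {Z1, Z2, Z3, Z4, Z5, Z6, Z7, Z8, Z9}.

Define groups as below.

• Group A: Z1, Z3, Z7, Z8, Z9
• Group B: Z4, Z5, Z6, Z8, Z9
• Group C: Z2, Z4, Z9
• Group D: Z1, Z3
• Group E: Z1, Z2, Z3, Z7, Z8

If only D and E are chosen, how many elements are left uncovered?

Union of D, E = {Z1, Z2, Z3, Z7, Z8}.
Not covered: Z4, Z5, Z6, Z9 — 4 elements.

4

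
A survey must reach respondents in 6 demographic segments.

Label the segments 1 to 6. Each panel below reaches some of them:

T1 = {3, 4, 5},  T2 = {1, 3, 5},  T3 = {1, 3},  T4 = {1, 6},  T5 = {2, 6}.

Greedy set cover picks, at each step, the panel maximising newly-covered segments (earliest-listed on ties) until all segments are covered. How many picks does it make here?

3

Greedy: pick T1 (covers 3 new) → pick T4 (covers 2 new) → pick T5 (covers 1 new). Total picks: 3.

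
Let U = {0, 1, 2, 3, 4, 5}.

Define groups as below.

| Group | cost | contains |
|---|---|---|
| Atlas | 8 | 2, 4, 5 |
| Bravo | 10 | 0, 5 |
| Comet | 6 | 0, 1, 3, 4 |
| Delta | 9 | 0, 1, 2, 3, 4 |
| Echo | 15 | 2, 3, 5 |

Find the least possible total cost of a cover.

Atlas, Comet together cover every item (Atlas ∪ Comet = {0, 1, 2, 3, 4, 5}); total cost 8 + 6 = 14.
No covering selection has total cost below 14.

14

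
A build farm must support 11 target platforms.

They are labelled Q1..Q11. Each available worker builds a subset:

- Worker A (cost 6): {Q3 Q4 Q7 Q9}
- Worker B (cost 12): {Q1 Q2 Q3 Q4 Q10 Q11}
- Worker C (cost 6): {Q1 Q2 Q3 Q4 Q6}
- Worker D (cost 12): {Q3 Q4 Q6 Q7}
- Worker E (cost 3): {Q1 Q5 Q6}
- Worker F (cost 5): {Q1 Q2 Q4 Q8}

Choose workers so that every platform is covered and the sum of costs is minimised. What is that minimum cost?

26

A, B, E, F together cover every platform (A ∪ B ∪ E ∪ F = {Q1, Q2, Q3, Q4, Q5, Q6, Q7, Q8, Q9, Q10, Q11}); total cost 6 + 12 + 3 + 5 = 26.
No covering selection has total cost below 26.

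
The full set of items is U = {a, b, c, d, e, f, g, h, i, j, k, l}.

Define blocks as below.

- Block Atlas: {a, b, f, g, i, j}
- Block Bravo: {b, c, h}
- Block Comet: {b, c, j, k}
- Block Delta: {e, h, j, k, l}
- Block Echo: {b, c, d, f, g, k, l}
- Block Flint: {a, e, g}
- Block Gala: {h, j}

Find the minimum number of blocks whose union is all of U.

3

Take {Atlas, Delta, Echo}. Their union is {a, b, c, d, e, f, g, h, i, j, k, l}, which is all 12 items.
Only Echo contains d, so Echo is forced; the remaining 5 items need at least 2 more blocks (each remaining block adds at most 3) — so at least 3 blocks are needed, and 3 is optimal.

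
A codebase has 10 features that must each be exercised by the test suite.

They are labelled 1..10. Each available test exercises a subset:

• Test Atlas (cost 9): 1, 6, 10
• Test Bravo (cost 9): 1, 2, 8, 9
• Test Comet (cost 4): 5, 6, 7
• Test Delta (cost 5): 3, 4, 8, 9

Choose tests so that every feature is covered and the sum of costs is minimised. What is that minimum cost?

27

Atlas, Bravo, Comet, Delta together cover every feature (Atlas ∪ Bravo ∪ Comet ∪ Delta = {1, 2, 3, 4, 5, 6, 7, 8, 9, 10}); total cost 9 + 9 + 4 + 5 = 27.
No covering selection has total cost below 27.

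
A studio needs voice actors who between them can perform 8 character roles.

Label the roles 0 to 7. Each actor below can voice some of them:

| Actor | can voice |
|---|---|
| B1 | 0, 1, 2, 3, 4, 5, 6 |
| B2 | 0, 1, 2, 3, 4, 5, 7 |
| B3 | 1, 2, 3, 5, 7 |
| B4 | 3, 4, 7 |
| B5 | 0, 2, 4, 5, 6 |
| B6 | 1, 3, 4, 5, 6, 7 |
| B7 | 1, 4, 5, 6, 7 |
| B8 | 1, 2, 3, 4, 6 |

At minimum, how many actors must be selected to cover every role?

Take {B3, B5}. Their union is {0, 1, 2, 3, 4, 5, 6, 7}, which is all 8 roles.
No single actor has all 8 roles (the largest, B1, has 7), so 2 is optimal.

2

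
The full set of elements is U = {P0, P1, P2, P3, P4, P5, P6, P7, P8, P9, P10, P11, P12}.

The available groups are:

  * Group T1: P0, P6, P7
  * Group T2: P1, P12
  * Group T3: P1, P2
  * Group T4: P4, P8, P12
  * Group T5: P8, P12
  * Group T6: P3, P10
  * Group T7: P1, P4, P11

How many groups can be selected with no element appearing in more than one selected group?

T1, T3, T5, T6 are pairwise disjoint (T1={P0,P6,P7}; T3={P1,P2}; T5={P8,P12}; T6={P3,P10}).
Every remaining group overlaps one of these, and no 5 of the listed groups are pairwise disjoint, so 4 is the maximum.

4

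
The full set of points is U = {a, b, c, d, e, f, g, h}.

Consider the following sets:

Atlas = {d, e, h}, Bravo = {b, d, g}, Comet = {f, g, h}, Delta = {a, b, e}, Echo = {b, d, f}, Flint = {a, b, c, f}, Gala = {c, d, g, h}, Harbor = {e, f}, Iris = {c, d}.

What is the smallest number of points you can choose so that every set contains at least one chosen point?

Take T = {b, d, f}. Each listed set contains at least one of these, so T is a hitting set of size 3.
The sets Comet, Delta, Iris are pairwise disjoint, so any hitting set needs a separate point for each — at least 3. Hence 3 is optimal.

3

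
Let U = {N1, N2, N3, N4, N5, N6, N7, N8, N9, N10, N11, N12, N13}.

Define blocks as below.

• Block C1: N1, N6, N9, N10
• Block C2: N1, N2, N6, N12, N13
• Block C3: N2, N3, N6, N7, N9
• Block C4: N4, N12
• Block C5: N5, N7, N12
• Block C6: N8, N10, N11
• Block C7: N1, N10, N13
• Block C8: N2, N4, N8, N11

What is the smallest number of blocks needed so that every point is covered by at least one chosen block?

Take {C3, C5, C7, C8}. Their union is {N1, N2, N3, N4, N5, N6, N7, N8, N9, N10, N11, N12, N13}, which is all 13 points.
Only C3 contains N3, so C3 is forced; the remaining 8 points need at least 3 more blocks (each remaining block adds at most 3) — so at least 4 blocks are needed, and 4 is optimal.

4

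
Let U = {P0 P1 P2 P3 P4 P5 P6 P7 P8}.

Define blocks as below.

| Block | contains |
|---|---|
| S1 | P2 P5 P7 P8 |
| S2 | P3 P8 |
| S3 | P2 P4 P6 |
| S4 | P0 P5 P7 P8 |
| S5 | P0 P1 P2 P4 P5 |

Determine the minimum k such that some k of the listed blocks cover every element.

4

S2 and S3 and S4 and S5 together: S2 ∪ S3 ∪ S4 ∪ S5 = {P0, P1, P2, P3, P4, P5, P6, P7, P8} — every element is covered.
No 3 of the 5 blocks cover everything (all 10 combinations miss at least one element), so 4 is optimal.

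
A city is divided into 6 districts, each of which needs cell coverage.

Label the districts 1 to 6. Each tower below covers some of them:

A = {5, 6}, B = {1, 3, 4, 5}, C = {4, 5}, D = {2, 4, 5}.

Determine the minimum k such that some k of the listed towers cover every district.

3

A and B and D together: A ∪ B ∪ D = {1, 2, 3, 4, 5, 6} — every district is covered.
Only B contains 1, so B is forced; the remaining 2 districts need at least 2 more towers (each remaining tower adds at most 1) — so at least 3 towers are needed, and 3 is optimal.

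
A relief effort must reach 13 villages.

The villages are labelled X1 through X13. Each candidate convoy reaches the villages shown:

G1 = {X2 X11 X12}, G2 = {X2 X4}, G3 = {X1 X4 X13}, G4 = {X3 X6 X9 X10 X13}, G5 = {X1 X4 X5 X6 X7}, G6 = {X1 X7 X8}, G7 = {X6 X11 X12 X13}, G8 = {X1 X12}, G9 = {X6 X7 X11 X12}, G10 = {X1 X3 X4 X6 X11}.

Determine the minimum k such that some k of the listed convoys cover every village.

Take {G1, G4, G5, G6}. Their union is {X1, X2, X3, X4, X5, X6, X7, X8, X9, X10, X11, X12, X13}, which is all 13 villages.
No 3 of the 10 convoys cover everything (all 120 combinations miss at least one village), so 4 is optimal.

4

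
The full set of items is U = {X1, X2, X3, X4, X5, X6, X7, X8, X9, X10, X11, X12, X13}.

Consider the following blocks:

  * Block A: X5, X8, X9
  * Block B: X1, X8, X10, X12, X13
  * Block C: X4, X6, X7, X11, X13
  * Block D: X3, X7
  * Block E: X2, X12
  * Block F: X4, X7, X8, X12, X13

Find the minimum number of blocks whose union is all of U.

5

Take {A, B, C, D, E}. Their union is {X1, X2, X3, X4, X5, X6, X7, X8, X9, X10, X11, X12, X13}, which is all 13 items.
No 4 of the 6 blocks cover everything (all 15 combinations miss at least one item), so 5 is optimal.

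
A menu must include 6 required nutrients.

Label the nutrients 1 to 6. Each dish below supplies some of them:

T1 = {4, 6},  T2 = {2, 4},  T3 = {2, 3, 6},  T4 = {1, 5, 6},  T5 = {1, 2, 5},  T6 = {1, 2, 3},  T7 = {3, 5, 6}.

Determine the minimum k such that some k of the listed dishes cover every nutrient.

T1 and T5 and T7 together: T1 ∪ T5 ∪ T7 = {1, 2, 3, 4, 5, 6} — every nutrient is covered.
No 2 of the 7 dishes cover everything (all 21 combinations miss at least one nutrient), so 3 is optimal.

3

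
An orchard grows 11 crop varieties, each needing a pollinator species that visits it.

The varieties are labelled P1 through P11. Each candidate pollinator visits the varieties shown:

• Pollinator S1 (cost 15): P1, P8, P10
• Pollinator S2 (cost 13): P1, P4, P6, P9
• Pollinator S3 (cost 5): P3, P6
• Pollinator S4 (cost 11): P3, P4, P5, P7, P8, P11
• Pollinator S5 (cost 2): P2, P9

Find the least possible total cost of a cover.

33

S1, S3, S4, S5 together cover every variety (S1 ∪ S3 ∪ S4 ∪ S5 = {P1, P2, P3, P4, P5, P6, P7, P8, P9, P10, P11}); total cost 15 + 5 + 11 + 2 = 33.
No covering selection has total cost below 33.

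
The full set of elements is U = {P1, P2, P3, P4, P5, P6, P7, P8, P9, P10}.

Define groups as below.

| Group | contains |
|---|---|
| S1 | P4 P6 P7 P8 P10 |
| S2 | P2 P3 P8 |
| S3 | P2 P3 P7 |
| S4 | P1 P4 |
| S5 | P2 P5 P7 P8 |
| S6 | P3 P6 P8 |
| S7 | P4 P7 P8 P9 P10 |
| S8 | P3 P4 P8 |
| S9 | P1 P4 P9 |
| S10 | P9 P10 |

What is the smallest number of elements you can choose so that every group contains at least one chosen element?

Take H = {P1, P7, P8, P9}. Each listed group contains at least one of these, so H is a hitting set of size 4.
No choice of 3 elements meets every group, so 4 is the minimum.

4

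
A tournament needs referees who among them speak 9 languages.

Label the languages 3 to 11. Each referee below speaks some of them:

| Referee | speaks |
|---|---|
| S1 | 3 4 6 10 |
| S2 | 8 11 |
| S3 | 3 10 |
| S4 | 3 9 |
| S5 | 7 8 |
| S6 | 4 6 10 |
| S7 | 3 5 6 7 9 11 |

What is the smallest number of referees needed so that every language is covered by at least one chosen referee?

Take {S1, S2, S7}. Their union is {3, 4, 5, 6, 7, 8, 9, 10, 11}, which is all 9 languages.
Only S7 contains 5, so S7 is forced; the remaining 3 languages need at least 2 more referees (each remaining referee adds at most 2) — so at least 3 referees are needed, and 3 is optimal.

3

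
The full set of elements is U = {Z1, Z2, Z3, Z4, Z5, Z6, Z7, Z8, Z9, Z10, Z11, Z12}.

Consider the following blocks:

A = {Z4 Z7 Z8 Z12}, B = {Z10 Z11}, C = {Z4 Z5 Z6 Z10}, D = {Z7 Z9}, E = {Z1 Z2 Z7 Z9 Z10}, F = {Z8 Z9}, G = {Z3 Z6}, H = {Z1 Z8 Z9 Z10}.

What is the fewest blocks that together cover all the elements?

5

Take {A, B, C, E, G}. Their union is {Z1, Z2, Z3, Z4, Z5, Z6, Z7, Z8, Z9, Z10, Z11, Z12}, which is all 12 elements.
No 4 of the 8 blocks cover everything (all 70 combinations miss at least one element), so 5 is optimal.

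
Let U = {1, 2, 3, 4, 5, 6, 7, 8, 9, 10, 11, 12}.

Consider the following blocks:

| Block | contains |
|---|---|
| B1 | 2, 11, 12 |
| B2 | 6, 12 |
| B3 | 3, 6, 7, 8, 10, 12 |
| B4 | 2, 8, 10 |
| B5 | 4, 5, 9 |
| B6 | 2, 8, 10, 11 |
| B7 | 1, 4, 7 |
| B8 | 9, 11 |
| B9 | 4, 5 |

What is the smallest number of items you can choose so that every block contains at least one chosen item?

4

Take H = {4, 9, 10, 12}. Each listed block contains at least one of these, so H is a hitting set of size 4.
The blocks B2, B4, B7, B8 are pairwise disjoint, so any hitting set needs a separate item for each — at least 4. Hence 4 is optimal.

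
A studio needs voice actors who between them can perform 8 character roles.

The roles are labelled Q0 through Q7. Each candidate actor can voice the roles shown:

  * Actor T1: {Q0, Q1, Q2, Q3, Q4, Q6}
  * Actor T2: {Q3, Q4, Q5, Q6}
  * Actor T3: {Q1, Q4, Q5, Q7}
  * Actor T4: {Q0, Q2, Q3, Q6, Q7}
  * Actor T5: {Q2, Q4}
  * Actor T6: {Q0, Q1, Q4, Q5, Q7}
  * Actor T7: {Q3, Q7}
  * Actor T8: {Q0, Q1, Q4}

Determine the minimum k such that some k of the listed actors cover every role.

2

Take {T1, T3}. Their union is {Q0, Q1, Q2, Q3, Q4, Q5, Q6, Q7}, which is all 8 roles.
No single actor has all 8 roles (the largest, T1, has 6), so 2 is optimal.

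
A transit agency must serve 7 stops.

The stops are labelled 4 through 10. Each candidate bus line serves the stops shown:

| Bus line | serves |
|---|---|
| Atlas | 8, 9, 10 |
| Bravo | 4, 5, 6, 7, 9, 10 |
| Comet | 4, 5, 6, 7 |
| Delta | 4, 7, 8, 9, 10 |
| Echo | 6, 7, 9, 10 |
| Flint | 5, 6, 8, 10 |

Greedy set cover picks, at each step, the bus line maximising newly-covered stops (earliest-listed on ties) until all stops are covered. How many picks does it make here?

2

Greedy: pick Bravo (covers 6 new) → pick Atlas (covers 1 new). Total picks: 2.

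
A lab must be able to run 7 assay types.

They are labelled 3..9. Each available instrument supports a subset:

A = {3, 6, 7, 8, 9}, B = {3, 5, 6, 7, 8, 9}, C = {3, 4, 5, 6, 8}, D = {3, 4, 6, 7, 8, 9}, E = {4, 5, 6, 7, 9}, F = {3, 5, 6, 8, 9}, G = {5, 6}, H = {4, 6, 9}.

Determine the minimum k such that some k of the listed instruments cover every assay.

2

Take {C, E}. Their union is {3, 4, 5, 6, 7, 8, 9}, which is all 7 assays.
No single instrument has all 7 assays (the largest, B, has 6), so 2 is optimal.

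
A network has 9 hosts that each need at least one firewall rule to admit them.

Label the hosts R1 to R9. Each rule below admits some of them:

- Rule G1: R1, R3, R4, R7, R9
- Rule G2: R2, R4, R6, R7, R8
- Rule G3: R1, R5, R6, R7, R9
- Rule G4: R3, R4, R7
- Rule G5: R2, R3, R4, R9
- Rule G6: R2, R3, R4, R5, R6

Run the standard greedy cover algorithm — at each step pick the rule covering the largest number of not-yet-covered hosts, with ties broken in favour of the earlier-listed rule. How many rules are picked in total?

Greedy: pick G1 (covers 5 new) → pick G2 (covers 3 new) → pick G3 (covers 1 new). Total picks: 3.

3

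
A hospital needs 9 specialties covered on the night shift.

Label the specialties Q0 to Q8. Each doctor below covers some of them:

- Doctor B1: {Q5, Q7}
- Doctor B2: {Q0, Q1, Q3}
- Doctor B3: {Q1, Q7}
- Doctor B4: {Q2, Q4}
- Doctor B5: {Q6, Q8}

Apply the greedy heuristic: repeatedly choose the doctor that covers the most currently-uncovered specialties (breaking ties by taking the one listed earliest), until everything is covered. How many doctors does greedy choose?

Greedy: pick B2 (covers 3 new) → pick B1 (covers 2 new) → pick B4 (covers 2 new) → pick B5 (covers 2 new). Total picks: 4.

4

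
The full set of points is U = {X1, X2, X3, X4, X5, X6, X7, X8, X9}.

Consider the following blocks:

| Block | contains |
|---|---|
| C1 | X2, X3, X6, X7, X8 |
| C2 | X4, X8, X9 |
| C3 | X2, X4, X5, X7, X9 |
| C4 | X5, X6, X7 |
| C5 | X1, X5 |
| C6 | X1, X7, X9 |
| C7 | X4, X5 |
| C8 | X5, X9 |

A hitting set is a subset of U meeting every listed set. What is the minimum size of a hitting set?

Take H = {X5, X7, X9}. Each listed block contains at least one of these, so H is a hitting set of size 3.
No choice of 2 points meets every block, so 3 is the minimum.

3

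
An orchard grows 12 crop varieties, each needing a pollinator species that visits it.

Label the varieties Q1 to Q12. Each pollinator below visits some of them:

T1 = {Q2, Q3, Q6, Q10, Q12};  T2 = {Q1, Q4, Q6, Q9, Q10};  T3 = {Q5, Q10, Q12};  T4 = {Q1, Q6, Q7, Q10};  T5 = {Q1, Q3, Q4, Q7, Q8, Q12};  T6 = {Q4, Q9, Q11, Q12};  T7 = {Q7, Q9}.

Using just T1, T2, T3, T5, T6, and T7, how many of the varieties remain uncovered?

Union of T1, T2, T3, T5, T6, T7 = {Q1, Q2, Q3, Q4, Q5, Q6, Q7, Q8, Q9, Q10, Q11, Q12} — that's every variety, so 0 are uncovered.

0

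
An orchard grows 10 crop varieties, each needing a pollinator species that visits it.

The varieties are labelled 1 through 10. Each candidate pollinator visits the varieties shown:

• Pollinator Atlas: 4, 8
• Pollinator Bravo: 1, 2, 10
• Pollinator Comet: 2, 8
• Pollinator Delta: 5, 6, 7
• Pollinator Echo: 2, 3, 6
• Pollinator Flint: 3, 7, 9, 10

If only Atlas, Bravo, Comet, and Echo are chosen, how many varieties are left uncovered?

3

Union of Atlas, Bravo, Comet, Echo = {1, 2, 3, 4, 6, 8, 10}.
Not covered: 5, 7, 9 — 3 varieties.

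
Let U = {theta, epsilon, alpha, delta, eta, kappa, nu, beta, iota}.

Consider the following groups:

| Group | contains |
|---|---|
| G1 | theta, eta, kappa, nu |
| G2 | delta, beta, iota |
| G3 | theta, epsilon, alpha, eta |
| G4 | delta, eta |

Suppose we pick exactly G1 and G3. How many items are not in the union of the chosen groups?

3

Union of G1, G3 = {theta, epsilon, alpha, eta, kappa, nu}.
Not covered: delta, beta, iota — 3 items.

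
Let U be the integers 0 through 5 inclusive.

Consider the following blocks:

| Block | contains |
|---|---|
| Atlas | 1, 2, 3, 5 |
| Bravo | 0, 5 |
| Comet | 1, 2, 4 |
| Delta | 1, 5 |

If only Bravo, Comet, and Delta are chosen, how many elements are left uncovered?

1

Union of Bravo, Comet, Delta = {0, 1, 2, 4, 5}.
Not covered: 3 — 1 element.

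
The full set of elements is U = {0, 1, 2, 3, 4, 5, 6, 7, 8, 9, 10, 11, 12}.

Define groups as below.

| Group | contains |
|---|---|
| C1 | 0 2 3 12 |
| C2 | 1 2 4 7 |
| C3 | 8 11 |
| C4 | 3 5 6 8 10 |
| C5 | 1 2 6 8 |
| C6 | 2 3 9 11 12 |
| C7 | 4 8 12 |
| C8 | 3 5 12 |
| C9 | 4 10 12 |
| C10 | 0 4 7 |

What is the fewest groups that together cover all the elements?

Take {C1, C2, C4, C6}. Their union is {0, 1, 2, 3, 4, 5, 6, 7, 8, 9, 10, 11, 12}, which is all 13 elements.
No 3 of the 10 groups cover everything (all 120 combinations miss at least one element), so 4 is optimal.

4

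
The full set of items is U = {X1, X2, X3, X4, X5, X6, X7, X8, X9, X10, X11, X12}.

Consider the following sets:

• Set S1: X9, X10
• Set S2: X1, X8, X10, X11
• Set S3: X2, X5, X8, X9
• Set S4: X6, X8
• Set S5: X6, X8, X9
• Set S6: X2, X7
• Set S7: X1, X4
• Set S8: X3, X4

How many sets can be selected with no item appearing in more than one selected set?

4

S1, S4, S6, S7 are pairwise disjoint (S1={X9,X10}; S4={X6,X8}; S6={X2,X7}; S7={X1,X4}).
Every remaining set overlaps one of these, and no 5 of the listed sets are pairwise disjoint, so 4 is the maximum.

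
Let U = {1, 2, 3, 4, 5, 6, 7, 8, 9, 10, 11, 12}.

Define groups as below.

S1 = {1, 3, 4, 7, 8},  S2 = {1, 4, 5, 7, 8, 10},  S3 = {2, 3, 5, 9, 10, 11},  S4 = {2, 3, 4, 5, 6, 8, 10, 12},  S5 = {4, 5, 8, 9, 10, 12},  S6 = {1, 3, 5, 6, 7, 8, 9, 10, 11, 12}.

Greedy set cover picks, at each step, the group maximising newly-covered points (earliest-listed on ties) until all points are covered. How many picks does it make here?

Greedy: pick S6 (covers 10 new) → pick S4 (covers 2 new). Total picks: 2.

2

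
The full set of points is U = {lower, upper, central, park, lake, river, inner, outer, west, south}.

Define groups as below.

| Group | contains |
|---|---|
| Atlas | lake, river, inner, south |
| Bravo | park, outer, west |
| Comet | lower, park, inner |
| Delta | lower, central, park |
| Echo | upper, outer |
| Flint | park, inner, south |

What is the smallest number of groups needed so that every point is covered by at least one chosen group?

Take {Atlas, Bravo, Delta, Echo}. Their union is {lower, upper, central, park, lake, river, inner, outer, west, south}, which is all 10 points.
No 3 of the 6 groups cover everything (all 20 combinations miss at least one point), so 4 is optimal.

4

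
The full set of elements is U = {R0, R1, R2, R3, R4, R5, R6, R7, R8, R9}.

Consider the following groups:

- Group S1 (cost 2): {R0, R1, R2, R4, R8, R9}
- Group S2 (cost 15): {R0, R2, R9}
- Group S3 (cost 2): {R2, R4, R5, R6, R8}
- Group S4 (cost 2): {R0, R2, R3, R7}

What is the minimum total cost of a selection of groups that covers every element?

S1, S3, S4 together cover every element (S1 ∪ S3 ∪ S4 = {R0, R1, R2, R3, R4, R5, R6, R7, R8, R9}); total cost 2 + 2 + 2 = 6.
No covering selection has total cost below 6.

6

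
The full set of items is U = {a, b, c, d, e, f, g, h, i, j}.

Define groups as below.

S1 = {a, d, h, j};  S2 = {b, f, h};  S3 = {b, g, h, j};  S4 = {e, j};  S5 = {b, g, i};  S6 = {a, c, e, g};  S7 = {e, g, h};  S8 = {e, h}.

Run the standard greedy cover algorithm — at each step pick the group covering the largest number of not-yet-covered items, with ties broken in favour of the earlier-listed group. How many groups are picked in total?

Greedy: pick S1 (covers 4 new) → pick S5 (covers 3 new) → pick S6 (covers 2 new) → pick S2 (covers 1 new). Total picks: 4.

4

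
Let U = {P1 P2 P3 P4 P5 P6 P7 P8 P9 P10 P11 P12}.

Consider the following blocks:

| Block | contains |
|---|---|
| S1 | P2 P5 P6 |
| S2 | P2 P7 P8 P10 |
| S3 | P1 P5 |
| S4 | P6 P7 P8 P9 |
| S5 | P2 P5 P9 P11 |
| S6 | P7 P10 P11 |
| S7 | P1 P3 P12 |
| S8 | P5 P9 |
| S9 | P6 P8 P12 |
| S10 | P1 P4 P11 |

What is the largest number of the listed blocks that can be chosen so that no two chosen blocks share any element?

3

S3, S6, S9 are pairwise disjoint (S3={P1,P5}; S6={P7,P10,P11}; S9={P6,P8,P12}).
Every remaining block overlaps one of these, and no 4 of the listed blocks are pairwise disjoint, so 3 is the maximum.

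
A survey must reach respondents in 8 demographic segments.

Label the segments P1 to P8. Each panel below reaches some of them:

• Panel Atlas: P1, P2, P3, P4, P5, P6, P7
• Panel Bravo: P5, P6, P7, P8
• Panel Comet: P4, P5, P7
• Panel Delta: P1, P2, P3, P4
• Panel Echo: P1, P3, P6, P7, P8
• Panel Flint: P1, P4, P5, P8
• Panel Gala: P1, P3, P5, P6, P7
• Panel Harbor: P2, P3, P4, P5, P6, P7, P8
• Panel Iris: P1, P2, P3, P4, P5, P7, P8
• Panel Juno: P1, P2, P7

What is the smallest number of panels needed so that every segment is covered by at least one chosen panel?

Take {Atlas, Flint}. Their union is {P1, P2, P3, P4, P5, P6, P7, P8}, which is all 8 segments.
No single panel has all 8 segments (the largest, Atlas, has 7), so 2 is optimal.

2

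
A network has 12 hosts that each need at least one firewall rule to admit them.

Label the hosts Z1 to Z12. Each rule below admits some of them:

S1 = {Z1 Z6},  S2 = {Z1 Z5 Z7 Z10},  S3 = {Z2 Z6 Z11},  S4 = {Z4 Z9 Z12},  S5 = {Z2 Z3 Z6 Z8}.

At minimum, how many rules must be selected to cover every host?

4

S2 and S3 and S4 and S5 together: S2 ∪ S3 ∪ S4 ∪ S5 = {Z1, Z2, Z3, Z4, Z5, Z6, Z7, Z8, Z9, Z10, Z11, Z12} — every host is covered.
Only S4 contains Z4, so S4 is forced; the remaining 9 hosts need at least 3 more rules (each remaining rule adds at most 4) — so at least 4 rules are needed, and 4 is optimal.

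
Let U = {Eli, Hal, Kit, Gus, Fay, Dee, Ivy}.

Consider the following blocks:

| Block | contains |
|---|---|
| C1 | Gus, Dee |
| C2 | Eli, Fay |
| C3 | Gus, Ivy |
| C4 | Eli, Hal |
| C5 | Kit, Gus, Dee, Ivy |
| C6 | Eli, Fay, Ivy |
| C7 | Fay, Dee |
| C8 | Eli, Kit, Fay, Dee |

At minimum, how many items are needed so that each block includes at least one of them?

3

H = {Eli, Gus, Dee} meets every block (each contains at least one member of H), and |H| = 3.
The blocks C3, C4, C7 are pairwise disjoint, so any hitting set needs a separate item for each — at least 3. Hence 3 is optimal.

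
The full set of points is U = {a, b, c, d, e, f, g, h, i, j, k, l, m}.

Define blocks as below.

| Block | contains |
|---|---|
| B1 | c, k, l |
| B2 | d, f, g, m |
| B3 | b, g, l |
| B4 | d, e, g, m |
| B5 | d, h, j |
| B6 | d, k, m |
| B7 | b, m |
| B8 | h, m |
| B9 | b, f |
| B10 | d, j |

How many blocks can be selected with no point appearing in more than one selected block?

B1, B8, B9, B10 are pairwise disjoint (B1={c,k,l}; B8={h,m}; B9={b,f}; B10={d,j}).
Every remaining block overlaps one of these, and no 5 of the listed blocks are pairwise disjoint, so 4 is the maximum.

4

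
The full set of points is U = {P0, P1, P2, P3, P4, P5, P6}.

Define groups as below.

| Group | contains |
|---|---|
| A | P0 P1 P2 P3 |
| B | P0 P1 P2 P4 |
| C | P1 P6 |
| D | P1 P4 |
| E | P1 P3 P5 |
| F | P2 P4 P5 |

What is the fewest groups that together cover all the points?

A, C, and F cover everything between them: the union {P0, P1, P2, P3, P4, P5, P6} is all of U.
Only C contains P6, so C is forced; the remaining 5 points need at least 2 more groups (each remaining group adds at most 3) — so at least 3 groups are needed, and 3 is optimal.

3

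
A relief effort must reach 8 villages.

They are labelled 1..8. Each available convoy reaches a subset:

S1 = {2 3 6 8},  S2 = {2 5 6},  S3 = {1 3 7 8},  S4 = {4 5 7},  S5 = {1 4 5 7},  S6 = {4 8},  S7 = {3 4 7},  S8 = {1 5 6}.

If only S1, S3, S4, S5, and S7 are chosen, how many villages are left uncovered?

Union of S1, S3, S4, S5, S7 = {1, 2, 3, 4, 5, 6, 7, 8} — that's every village, so 0 are uncovered.

0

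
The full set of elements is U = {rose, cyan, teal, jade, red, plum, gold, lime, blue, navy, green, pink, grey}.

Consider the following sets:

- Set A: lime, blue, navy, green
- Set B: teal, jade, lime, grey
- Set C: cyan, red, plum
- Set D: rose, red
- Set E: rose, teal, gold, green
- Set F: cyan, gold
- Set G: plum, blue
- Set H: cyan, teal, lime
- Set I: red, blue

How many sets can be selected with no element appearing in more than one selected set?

B, D, F, G are pairwise disjoint (B={teal,jade,lime,grey}; D={rose,red}; F={cyan,gold}; G={plum,blue}).
Every remaining set overlaps one of these, and no 5 of the listed sets are pairwise disjoint, so 4 is the maximum.

4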